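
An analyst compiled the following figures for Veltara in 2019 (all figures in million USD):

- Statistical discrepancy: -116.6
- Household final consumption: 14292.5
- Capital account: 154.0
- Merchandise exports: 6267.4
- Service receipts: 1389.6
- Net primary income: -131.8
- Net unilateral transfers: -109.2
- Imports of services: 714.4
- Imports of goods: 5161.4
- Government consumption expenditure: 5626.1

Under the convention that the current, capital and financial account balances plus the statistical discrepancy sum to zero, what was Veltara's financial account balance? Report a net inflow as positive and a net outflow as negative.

Goods balance = 6267.4 - 5161.4 = 1106.0
Services balance = 1389.6 - 714.4 = 675.2
Trade balance (goods + services) = 1106.0 + 675.2 = 1781.2
Net primary income = -131.8
Net secondary income = -109.2
Current account = 1781.2 + (-131.8) + (-109.2) = 1540.2
Financial account = -(1540.2 + 154.0 + (-116.6)) = -1577.6

-1577.6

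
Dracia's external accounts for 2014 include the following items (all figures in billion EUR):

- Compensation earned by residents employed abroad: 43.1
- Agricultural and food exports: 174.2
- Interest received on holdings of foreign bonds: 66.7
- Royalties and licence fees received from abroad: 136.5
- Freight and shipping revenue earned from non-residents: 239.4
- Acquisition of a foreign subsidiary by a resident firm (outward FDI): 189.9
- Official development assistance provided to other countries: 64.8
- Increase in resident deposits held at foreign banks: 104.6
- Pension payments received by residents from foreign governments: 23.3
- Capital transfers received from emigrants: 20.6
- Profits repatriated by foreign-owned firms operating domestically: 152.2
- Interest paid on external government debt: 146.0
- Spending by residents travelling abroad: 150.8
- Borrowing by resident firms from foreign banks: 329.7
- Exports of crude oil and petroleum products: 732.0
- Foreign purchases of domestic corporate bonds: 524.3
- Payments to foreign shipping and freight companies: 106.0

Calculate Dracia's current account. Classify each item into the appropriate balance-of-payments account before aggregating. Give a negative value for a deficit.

Goods: 732.0 + 174.2 = 906.2
Services: 136.5 - 150.8 - 106.0 + 239.4 = 119.1
Primary income: 66.7 + 43.1 - 146.0 - 152.2 = -188.4
Secondary income: -64.8 + 23.3 = -41.5
Current account = 906.2 + 119.1 + (-188.4) + (-41.5) = 795.4
(Excluded from the current account — financial account: acquisition of a foreign subsidiary by a resident firm (outward FDI) 189.9, increase in resident deposits held at foreign banks 104.6, borrowing by resident firms from foreign banks 329.7, foreign purchases of domestic corporate bonds 524.3; capital account: capital transfers received from emigrants 20.6.)

795.4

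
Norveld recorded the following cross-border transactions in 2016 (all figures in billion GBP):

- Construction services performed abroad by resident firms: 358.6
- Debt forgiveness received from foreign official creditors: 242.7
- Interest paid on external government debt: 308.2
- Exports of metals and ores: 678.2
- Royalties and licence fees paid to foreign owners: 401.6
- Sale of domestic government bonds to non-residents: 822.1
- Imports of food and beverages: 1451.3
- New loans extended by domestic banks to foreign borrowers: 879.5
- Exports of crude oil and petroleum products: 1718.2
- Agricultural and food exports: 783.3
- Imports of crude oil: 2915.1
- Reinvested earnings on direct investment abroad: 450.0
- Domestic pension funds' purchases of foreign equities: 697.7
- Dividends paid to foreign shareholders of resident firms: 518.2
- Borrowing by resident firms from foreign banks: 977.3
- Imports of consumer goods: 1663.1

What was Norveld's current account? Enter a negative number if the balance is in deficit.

-3269.2

Goods: 678.2 - 1663.1 + 1718.2 + 783.3 - 2915.1 - 1451.3 = -2849.8
Services: 358.6 - 401.6 = -43.0
Primary income: -308.2 + 450.0 - 518.2 = -376.4
Current account = (-2849.8) + (-43.0) + (-376.4) = -3269.2
(Excluded from the current account — capital account: debt forgiveness received from foreign official creditors 242.7; financial account: sale of domestic government bonds to non-residents 822.1, new loans extended by domestic banks to foreign borrowers 879.5, domestic pension funds' purchases of foreign equities 697.7, borrowing by resident firms from foreign banks 977.3.)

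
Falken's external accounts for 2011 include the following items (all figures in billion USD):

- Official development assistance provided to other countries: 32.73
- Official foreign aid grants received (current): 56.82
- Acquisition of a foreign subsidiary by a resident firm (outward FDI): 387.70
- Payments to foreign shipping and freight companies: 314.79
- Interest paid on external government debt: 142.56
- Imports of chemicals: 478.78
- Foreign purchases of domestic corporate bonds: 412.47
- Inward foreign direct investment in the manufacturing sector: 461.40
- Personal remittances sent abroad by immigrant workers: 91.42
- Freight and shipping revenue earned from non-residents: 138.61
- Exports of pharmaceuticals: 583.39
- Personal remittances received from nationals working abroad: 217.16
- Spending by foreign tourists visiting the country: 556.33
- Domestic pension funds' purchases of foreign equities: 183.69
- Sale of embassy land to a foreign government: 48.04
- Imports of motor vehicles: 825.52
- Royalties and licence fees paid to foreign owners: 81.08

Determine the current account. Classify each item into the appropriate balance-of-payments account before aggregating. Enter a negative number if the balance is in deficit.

-414.57

Goods: 583.39 - 478.78 - 825.52 = -720.91
Services: 556.33 + 138.61 - 81.08 - 314.79 = 299.07
Primary income: -142.56
Secondary income: -32.73 + 56.82 + 217.16 - 91.42 = 149.83
Current account = (-720.91) + 299.07 + (-142.56) + 149.83 = -414.57
(Excluded from the current account — financial account: acquisition of a foreign subsidiary by a resident firm (outward FDI) 387.70, foreign purchases of domestic corporate bonds 412.47, inward foreign direct investment in the manufacturing sector 461.40, domestic pension funds' purchases of foreign equities 183.69; capital account: sale of embassy land to a foreign government 48.04.)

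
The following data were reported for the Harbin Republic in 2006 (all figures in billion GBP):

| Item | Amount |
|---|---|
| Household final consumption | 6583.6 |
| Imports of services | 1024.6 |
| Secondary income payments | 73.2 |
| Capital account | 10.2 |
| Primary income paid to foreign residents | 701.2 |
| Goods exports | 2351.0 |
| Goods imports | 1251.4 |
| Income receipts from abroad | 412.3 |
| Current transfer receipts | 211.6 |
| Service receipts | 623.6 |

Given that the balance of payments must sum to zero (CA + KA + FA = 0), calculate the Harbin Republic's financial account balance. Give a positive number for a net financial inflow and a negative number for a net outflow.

-558.3

Goods balance = 2351.0 - 1251.4 = 1099.6
Services balance = 623.6 - 1024.6 = -401.0
Trade balance (goods + services) = 1099.6 + (-401.0) = 698.6
Net primary income = 412.3 - 701.2 = -288.9
Net secondary income = 211.6 - 73.2 = 138.4
Current account = 698.6 + (-288.9) + 138.4 = 548.1
Financial account = -(548.1 + 10.2) = -558.3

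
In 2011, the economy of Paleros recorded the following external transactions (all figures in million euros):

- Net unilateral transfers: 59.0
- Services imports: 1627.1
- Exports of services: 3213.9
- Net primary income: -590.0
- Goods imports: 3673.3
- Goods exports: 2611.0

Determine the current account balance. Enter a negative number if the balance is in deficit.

Goods balance = 2611.0 - 3673.3 = -1062.3
Services balance = 3213.9 - 1627.1 = 1586.8
Trade balance (goods + services) = -1062.3 + 1586.8 = 524.5
Net primary income = -590.0
Net secondary income = 59.0
Current account = 524.5 + (-590.0) + 59.0 = -6.5

-6.5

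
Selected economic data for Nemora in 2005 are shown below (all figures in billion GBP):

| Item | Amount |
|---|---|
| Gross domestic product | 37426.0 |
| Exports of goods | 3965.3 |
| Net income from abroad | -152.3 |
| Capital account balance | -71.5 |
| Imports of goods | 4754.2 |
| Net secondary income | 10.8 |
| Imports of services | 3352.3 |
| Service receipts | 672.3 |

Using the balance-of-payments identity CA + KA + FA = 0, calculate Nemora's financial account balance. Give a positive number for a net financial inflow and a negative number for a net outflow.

Goods balance = 3965.3 - 4754.2 = -788.9
Services balance = 672.3 - 3352.3 = -2680.0
Trade balance (goods + services) = -788.9 + (-2680.0) = -3468.9
Net primary income = -152.3
Net secondary income = 10.8
Current account = -3468.9 + (-152.3) + 10.8 = -3610.4
Financial account = -(-3610.4 + (-71.5)) = 3681.9

3681.9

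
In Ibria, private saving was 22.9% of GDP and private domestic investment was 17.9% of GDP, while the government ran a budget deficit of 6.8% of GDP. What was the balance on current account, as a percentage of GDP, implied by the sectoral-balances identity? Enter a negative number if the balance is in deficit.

-1.8

By the sectoral-balances identity, CA = (S_private - I) + (T - G).
Private balance = 22.9 - 17.9 = 5.0
Government balance (T - G) = -6.8
CA = 5.0 + (-6.8) = -1.8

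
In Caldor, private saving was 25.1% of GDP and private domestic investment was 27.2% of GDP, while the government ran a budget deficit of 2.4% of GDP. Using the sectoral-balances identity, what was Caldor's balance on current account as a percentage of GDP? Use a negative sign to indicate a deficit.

-4.5

By the sectoral-balances identity, CA = (S_private - I) + (T - G).
Private balance = 25.1 - 27.2 = -2.1
Government balance (T - G) = -2.4
CA = -2.1 + (-2.4) = -4.5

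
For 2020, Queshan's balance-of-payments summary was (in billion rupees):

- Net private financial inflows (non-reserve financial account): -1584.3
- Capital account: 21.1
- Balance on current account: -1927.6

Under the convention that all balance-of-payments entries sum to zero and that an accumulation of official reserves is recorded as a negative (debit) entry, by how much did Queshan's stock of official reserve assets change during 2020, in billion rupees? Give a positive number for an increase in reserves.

Official reserve transactions balance = -((-1927.6) + 21.1 + (-1584.3)) = 3490.8
An accumulation of reserves is recorded as a debit (negative entry), so the change in the stock of reserves is the negative of that balance.
Change in official reserves = -(3490.8) = -3490.8

-3490.8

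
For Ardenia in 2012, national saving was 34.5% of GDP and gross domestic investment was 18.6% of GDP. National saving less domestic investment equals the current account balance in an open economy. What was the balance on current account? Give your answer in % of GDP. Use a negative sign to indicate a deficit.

CA = S - I = 34.5 - 18.6 = 15.9

15.9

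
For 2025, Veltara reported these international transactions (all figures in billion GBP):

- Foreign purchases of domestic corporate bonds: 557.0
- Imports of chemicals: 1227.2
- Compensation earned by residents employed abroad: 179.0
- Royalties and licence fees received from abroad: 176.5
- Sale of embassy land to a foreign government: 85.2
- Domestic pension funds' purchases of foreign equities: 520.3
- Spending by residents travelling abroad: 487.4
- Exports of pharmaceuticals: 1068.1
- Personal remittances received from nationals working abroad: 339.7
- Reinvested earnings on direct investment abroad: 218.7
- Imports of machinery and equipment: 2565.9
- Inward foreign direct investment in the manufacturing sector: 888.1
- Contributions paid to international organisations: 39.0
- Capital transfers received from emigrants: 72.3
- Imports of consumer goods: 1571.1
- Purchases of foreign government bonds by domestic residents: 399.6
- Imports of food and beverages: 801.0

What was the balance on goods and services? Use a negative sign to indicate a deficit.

Goods: -801.0 - 1571.1 - 2565.9 - 1227.2 + 1068.1 = -5097.1
Services: 176.5 - 487.4 = -310.9
Trade balance = -5097.1 + (-310.9) = -5408.0
(Excluded from the trade balance — financial account: foreign purchases of domestic corporate bonds 557.0, domestic pension funds' purchases of foreign equities 520.3, inward foreign direct investment in the manufacturing sector 888.1, purchases of foreign government bonds by domestic residents 399.6; primary income: compensation earned by residents employed abroad 179.0, reinvested earnings on direct investment abroad 218.7; capital account: sale of embassy land to a foreign government 85.2, capital transfers received from emigrants 72.3; secondary income: personal remittances received from nationals working abroad 339.7, contributions paid to international organisations 39.0.)

-5408.0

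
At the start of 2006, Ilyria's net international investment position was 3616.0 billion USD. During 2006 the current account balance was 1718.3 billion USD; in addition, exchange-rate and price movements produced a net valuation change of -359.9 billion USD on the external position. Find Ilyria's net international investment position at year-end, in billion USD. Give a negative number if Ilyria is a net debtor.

Change in NIIP = current account + net valuation change = 1718.3 + (-359.9) = 1358.4
End-of-year NIIP = 3616.0 + 1358.4 = 4974.4

4974.4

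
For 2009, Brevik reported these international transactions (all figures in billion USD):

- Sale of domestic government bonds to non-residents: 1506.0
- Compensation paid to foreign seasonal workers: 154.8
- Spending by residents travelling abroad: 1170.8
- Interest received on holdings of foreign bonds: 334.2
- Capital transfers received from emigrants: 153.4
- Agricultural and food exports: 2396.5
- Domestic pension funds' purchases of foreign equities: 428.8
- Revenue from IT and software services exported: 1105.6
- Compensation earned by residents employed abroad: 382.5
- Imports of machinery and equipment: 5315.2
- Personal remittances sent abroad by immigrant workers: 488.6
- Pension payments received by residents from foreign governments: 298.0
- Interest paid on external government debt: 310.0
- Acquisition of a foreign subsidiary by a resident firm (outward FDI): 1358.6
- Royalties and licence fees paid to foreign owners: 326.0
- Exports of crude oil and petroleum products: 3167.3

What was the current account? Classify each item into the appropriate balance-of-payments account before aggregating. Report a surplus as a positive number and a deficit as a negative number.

-81.3

Goods: -5315.2 + 2396.5 + 3167.3 = 248.6
Services: -1170.8 + 1105.6 - 326.0 = -391.2
Primary income: 382.5 - 154.8 - 310.0 + 334.2 = 251.9
Secondary income: -488.6 + 298.0 = -190.6
Current account = 248.6 + (-391.2) + 251.9 + (-190.6) = -81.3
(Excluded from the current account — financial account: sale of domestic government bonds to non-residents 1506.0, domestic pension funds' purchases of foreign equities 428.8, acquisition of a foreign subsidiary by a resident firm (outward FDI) 1358.6; capital account: capital transfers received from emigrants 153.4.)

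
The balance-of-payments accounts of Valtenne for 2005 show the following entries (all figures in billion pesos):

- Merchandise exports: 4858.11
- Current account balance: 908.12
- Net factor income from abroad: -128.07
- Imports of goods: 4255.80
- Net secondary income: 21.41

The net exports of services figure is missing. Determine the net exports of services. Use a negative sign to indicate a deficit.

Current account = goods balance + services balance + net primary income + net secondary income
Sum of the known components = 495.65
Net exports of services = CA - (known components) = 908.12 - 495.65 = 412.47

412.47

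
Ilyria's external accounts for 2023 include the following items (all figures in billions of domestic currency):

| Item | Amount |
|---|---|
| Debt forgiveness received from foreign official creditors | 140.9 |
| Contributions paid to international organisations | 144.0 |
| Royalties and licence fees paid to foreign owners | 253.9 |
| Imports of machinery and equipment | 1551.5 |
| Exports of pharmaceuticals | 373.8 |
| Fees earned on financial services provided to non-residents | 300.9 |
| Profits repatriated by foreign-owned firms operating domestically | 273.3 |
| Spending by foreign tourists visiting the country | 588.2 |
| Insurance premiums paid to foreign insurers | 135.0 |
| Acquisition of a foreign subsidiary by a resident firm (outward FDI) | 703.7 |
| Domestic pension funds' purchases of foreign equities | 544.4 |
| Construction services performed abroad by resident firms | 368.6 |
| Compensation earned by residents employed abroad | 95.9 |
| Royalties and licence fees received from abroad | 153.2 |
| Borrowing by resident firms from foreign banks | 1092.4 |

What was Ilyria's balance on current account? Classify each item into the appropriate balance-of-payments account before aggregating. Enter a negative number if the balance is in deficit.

Goods: -1551.5 + 373.8 = -1177.7
Services: -135.0 + 368.6 + 300.9 - 253.9 + 588.2 + 153.2 = 1022.0
Primary income: -273.3 + 95.9 = -177.4
Secondary income: -144.0
Current account = (-1177.7) + 1022.0 + (-177.4) + (-144.0) = -477.1
(Excluded from the current account — capital account: debt forgiveness received from foreign official creditors 140.9; financial account: acquisition of a foreign subsidiary by a resident firm (outward FDI) 703.7, domestic pension funds' purchases of foreign equities 544.4, borrowing by resident firms from foreign banks 1092.4.)

-477.1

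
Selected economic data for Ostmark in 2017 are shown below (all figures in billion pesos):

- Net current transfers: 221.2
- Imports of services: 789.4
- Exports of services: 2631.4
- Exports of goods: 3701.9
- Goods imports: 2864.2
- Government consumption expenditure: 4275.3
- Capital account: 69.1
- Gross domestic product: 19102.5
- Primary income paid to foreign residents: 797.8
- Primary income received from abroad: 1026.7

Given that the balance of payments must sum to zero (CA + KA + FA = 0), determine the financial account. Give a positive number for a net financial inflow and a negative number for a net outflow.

Goods balance = 3701.9 - 2864.2 = 837.7
Services balance = 2631.4 - 789.4 = 1842.0
Trade balance (goods + services) = 837.7 + 1842.0 = 2679.7
Net primary income = 1026.7 - 797.8 = 228.9
Net secondary income = 221.2
Current account = 2679.7 + 228.9 + 221.2 = 3129.8
Financial account = -(3129.8 + 69.1) = -3198.9

-3198.9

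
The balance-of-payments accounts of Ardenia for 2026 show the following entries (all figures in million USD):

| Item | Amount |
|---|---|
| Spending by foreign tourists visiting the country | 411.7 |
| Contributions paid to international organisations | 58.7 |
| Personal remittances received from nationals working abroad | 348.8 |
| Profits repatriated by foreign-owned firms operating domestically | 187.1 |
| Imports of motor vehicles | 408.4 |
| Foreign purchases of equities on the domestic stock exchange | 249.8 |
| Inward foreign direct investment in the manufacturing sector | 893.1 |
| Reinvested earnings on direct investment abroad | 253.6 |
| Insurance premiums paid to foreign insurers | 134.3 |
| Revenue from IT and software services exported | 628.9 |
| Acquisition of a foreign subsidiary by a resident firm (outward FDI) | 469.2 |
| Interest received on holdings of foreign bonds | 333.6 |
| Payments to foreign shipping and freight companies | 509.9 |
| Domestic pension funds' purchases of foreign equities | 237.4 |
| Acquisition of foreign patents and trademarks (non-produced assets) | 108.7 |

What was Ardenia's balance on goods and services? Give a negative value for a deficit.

Goods: -408.4
Services: -134.3 - 509.9 + 411.7 + 628.9 = 396.4
Trade balance = -408.4 + 396.4 = -12.0
(Excluded from the trade balance — secondary income: contributions paid to international organisations 58.7, personal remittances received from nationals working abroad 348.8; primary income: profits repatriated by foreign-owned firms operating domestically 187.1, reinvested earnings on direct investment abroad 253.6, interest received on holdings of foreign bonds 333.6; financial account: foreign purchases of equities on the domestic stock exchange 249.8, inward foreign direct investment in the manufacturing sector 893.1, acquisition of a foreign subsidiary by a resident firm (outward FDI) 469.2, domestic pension funds' purchases of foreign equities 237.4; capital account: acquisition of foreign patents and trademarks (non-produced assets) 108.7.)

-12.0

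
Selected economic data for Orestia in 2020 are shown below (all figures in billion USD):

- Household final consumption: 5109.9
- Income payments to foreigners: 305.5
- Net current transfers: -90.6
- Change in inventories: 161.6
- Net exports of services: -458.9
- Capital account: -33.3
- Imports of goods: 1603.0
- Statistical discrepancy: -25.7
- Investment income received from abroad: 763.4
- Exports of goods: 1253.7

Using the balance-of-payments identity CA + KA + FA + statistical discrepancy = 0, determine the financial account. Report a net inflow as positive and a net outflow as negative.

Goods balance = 1253.7 - 1603.0 = -349.3
Services balance = -458.9
Trade balance (goods + services) = -349.3 + (-458.9) = -808.2
Net primary income = 763.4 - 305.5 = 457.9
Net secondary income = -90.6
Current account = -808.2 + 457.9 + (-90.6) = -440.9
Financial account = -(-440.9 + (-33.3) + (-25.7)) = 499.9

499.9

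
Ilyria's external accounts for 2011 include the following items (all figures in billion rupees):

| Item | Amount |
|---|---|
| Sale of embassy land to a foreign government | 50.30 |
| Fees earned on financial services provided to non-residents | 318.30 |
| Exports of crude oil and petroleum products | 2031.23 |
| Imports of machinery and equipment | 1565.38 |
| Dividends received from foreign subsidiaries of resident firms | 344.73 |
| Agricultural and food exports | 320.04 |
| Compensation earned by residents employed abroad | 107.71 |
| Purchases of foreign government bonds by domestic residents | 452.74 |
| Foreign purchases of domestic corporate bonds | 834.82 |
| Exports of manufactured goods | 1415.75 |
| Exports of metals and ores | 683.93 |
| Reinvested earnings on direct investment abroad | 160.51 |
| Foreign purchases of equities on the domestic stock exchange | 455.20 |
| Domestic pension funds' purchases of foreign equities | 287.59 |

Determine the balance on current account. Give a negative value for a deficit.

3816.82

Goods: 1415.75 + 2031.23 + 683.93 - 1565.38 + 320.04 = 2885.57
Services: 318.30
Primary income: 160.51 + 344.73 + 107.71 = 612.95
Current account = 2885.57 + 318.30 + 612.95 = 3816.82
(Excluded from the current account — capital account: sale of embassy land to a foreign government 50.30; financial account: purchases of foreign government bonds by domestic residents 452.74, foreign purchases of domestic corporate bonds 834.82, foreign purchases of equities on the domestic stock exchange 455.20, domestic pension funds' purchases of foreign equities 287.59.)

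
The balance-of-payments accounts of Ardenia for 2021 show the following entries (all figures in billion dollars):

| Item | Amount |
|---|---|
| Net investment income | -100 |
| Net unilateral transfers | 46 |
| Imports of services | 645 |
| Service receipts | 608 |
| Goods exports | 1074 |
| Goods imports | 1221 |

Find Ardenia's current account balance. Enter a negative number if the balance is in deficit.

Goods balance = 1074 - 1221 = -147
Services balance = 608 - 645 = -37
Trade balance (goods + services) = -147 + (-37) = -184
Net primary income = -100
Net secondary income = 46
Current account = -184 + (-100) + 46 = -238

-238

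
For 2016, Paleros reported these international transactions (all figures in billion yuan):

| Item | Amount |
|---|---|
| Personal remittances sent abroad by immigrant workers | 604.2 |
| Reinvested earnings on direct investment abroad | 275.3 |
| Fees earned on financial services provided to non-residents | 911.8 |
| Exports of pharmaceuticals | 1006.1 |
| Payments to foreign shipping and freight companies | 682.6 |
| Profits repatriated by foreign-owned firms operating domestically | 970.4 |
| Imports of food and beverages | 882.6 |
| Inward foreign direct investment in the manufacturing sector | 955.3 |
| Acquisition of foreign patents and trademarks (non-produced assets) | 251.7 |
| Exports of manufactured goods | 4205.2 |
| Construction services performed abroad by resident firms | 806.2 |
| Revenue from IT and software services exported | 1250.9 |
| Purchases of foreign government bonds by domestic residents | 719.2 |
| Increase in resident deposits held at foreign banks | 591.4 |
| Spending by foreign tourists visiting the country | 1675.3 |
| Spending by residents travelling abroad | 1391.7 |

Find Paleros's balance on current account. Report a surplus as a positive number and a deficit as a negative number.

Goods: 1006.1 + 4205.2 - 882.6 = 4328.7
Services: 911.8 + 1675.3 - 682.6 - 1391.7 + 806.2 + 1250.9 = 2569.9
Primary income: -970.4 + 275.3 = -695.1
Secondary income: -604.2
Current account = 4328.7 + 2569.9 + (-695.1) + (-604.2) = 5599.3
(Excluded from the current account — financial account: inward foreign direct investment in the manufacturing sector 955.3, purchases of foreign government bonds by domestic residents 719.2, increase in resident deposits held at foreign banks 591.4; capital account: acquisition of foreign patents and trademarks (non-produced assets) 251.7.)

5599.3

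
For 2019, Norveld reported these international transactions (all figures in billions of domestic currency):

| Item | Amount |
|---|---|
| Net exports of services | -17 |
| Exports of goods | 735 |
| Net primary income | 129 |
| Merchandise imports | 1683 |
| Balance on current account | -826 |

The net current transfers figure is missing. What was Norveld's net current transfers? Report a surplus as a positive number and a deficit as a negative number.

Current account = goods balance + services balance + net primary income + net secondary income
Sum of the known components = -836
Net current transfers = CA - (known components) = -826 - (-836) = 10

10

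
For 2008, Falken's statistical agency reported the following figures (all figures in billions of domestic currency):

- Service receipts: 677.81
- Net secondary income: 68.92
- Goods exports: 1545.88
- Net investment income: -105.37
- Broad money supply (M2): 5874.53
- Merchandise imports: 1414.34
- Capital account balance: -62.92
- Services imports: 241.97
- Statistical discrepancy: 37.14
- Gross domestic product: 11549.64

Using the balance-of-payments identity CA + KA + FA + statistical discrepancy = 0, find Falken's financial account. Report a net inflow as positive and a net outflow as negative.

Goods balance = 1545.88 - 1414.34 = 131.54
Services balance = 677.81 - 241.97 = 435.84
Trade balance (goods + services) = 131.54 + 435.84 = 567.38
Net primary income = -105.37
Net secondary income = 68.92
Current account = 567.38 + (-105.37) + 68.92 = 530.93
Financial account = -(530.93 + (-62.92) + 37.14) = -505.15

-505.15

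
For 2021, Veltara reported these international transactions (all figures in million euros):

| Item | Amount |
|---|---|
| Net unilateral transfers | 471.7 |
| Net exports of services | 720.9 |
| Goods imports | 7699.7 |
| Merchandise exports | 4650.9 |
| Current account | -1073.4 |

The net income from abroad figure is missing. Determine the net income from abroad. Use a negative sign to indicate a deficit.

782.8

Current account = goods balance + services balance + net primary income + net secondary income
Sum of the known components = -1856.2
Net income from abroad = CA - (known components) = -1073.4 - (-1856.2) = 782.8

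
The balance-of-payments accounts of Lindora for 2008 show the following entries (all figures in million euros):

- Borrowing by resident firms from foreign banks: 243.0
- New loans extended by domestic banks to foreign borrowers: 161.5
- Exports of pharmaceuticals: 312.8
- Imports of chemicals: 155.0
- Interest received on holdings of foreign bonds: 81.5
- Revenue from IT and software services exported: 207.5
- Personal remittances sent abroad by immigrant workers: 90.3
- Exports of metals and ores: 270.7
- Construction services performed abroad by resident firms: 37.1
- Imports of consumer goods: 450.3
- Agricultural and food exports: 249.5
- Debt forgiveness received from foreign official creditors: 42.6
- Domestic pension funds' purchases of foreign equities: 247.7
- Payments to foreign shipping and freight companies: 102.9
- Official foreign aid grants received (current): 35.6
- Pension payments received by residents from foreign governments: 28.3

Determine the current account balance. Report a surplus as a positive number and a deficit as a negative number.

424.5

Goods: 270.7 - 155.0 + 249.5 + 312.8 - 450.3 = 227.7
Services: 37.1 + 207.5 - 102.9 = 141.7
Primary income: 81.5
Secondary income: -90.3 + 28.3 + 35.6 = -26.4
Current account = 227.7 + 141.7 + 81.5 + (-26.4) = 424.5
(Excluded from the current account — financial account: borrowing by resident firms from foreign banks 243.0, new loans extended by domestic banks to foreign borrowers 161.5, domestic pension funds' purchases of foreign equities 247.7; capital account: debt forgiveness received from foreign official creditors 42.6.)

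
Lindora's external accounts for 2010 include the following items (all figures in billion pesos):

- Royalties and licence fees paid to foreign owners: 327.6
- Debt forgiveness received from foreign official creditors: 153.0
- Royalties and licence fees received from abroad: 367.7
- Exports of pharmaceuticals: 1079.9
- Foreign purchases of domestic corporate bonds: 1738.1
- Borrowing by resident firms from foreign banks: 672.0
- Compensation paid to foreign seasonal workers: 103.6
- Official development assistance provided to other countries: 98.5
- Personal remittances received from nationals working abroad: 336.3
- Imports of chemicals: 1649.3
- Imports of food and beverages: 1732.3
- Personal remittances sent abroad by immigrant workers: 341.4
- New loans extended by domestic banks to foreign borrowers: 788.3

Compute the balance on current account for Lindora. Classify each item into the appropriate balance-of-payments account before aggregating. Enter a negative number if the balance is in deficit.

-2468.8

Goods: -1649.3 + 1079.9 - 1732.3 = -2301.7
Services: 367.7 - 327.6 = 40.1
Primary income: -103.6
Secondary income: -341.4 - 98.5 + 336.3 = -103.6
Current account = (-2301.7) + 40.1 + (-103.6) + (-103.6) = -2468.8
(Excluded from the current account — capital account: debt forgiveness received from foreign official creditors 153.0; financial account: foreign purchases of domestic corporate bonds 1738.1, borrowing by resident firms from foreign banks 672.0, new loans extended by domestic banks to foreign borrowers 788.3.)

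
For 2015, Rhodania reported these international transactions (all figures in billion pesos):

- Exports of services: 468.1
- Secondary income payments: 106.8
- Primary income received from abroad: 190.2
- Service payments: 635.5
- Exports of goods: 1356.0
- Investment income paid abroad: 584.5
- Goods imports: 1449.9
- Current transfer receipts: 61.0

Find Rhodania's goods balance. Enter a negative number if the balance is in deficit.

Goods balance = 1356.0 - 1449.9 = -93.9

-93.9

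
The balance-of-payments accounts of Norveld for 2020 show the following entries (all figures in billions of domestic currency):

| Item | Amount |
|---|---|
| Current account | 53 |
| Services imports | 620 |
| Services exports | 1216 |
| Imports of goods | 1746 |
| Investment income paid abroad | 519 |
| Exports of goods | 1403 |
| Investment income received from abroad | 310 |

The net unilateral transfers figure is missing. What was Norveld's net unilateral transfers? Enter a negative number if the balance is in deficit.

9

Current account = goods balance + services balance + net primary income + net secondary income
Sum of the known components = 44
Net unilateral transfers = CA - (known components) = 53 - 44 = 9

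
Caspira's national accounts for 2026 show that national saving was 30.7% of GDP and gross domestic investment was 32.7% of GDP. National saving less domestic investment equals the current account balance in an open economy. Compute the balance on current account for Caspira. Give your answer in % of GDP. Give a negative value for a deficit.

CA = S - I = 30.7 - 32.7 = -2.0

-2.0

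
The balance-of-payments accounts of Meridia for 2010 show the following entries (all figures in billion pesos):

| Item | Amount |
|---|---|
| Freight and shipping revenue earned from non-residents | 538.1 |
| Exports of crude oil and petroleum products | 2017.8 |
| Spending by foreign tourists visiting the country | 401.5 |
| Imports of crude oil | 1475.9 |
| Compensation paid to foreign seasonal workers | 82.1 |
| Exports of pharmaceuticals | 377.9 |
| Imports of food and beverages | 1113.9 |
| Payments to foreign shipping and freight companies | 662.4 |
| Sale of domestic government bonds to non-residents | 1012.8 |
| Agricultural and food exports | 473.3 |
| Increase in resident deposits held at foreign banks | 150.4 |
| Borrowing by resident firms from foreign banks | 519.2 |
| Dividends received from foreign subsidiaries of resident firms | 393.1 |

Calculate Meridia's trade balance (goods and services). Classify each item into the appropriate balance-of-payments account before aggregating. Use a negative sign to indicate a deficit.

Goods: 377.9 - 1113.9 - 1475.9 + 473.3 + 2017.8 = 279.2
Services: 538.1 + 401.5 - 662.4 = 277.2
Trade balance = 279.2 + 277.2 = 556.4
(Excluded from the trade balance — primary income: compensation paid to foreign seasonal workers 82.1, dividends received from foreign subsidiaries of resident firms 393.1; financial account: sale of domestic government bonds to non-residents 1012.8, increase in resident deposits held at foreign banks 150.4, borrowing by resident firms from foreign banks 519.2.)

556.4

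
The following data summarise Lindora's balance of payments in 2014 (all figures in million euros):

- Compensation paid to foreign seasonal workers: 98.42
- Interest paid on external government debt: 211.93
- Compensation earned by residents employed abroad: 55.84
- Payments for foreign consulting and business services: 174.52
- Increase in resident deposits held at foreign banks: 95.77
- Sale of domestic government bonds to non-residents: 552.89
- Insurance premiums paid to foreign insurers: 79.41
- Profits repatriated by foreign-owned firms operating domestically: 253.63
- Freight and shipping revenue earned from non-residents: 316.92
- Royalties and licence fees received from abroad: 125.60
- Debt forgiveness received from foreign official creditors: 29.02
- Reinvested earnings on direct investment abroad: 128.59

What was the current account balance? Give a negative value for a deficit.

Services: -79.41 - 174.52 + 316.92 + 125.60 = 188.59
Primary income: -211.93 - 98.42 + 128.59 + 55.84 - 253.63 = -379.55
Current account = 188.59 + (-379.55) = -190.96
(Excluded from the current account — financial account: increase in resident deposits held at foreign banks 95.77, sale of domestic government bonds to non-residents 552.89; capital account: debt forgiveness received from foreign official creditors 29.02.)

-190.96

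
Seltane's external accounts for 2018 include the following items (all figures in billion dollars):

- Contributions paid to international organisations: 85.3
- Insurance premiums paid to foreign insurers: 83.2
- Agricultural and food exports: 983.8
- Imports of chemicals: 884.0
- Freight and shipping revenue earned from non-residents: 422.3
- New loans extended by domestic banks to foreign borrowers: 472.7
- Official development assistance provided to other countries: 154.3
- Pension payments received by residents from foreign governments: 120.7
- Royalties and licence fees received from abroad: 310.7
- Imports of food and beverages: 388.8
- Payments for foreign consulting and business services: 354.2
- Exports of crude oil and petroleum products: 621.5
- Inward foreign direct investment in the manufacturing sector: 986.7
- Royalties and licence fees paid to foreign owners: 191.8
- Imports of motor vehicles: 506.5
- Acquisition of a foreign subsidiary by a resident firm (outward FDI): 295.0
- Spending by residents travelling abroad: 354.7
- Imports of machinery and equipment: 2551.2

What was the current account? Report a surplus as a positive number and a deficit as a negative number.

-3095.0

Goods: -388.8 - 884.0 - 2551.2 - 506.5 + 621.5 + 983.8 = -2725.2
Services: -354.7 - 83.2 + 310.7 + 422.3 - 191.8 - 354.2 = -250.9
Secondary income: -154.3 - 85.3 + 120.7 = -118.9
Current account = (-2725.2) + (-250.9) + (-118.9) = -3095.0
(Excluded from the current account — financial account: new loans extended by domestic banks to foreign borrowers 472.7, inward foreign direct investment in the manufacturing sector 986.7, acquisition of a foreign subsidiary by a resident firm (outward FDI) 295.0.)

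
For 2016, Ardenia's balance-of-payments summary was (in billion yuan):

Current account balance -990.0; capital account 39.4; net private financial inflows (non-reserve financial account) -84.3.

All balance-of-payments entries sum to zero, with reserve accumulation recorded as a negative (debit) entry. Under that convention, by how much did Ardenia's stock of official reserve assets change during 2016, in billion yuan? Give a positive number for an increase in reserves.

-1034.9

Official reserve transactions balance = -((-990.0) + 39.4 + (-84.3)) = 1034.9
An accumulation of reserves is recorded as a debit (negative entry), so the change in the stock of reserves is the negative of that balance.
Change in official reserves = -(1034.9) = -1034.9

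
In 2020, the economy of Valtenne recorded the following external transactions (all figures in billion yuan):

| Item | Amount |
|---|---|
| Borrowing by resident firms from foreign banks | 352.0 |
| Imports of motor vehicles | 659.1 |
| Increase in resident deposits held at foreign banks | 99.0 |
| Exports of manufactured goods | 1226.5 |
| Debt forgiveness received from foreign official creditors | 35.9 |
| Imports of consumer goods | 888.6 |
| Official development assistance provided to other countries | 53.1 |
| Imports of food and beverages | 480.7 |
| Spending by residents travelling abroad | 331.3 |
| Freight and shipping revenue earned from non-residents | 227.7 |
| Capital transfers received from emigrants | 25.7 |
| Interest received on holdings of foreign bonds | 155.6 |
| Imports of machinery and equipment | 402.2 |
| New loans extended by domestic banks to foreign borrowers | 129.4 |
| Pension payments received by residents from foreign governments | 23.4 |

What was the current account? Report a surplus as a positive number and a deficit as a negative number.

-1181.8

Goods: -402.2 + 1226.5 - 888.6 - 480.7 - 659.1 = -1204.1
Services: 227.7 - 331.3 = -103.6
Primary income: 155.6
Secondary income: 23.4 - 53.1 = -29.7
Current account = (-1204.1) + (-103.6) + 155.6 + (-29.7) = -1181.8
(Excluded from the current account — financial account: borrowing by resident firms from foreign banks 352.0, increase in resident deposits held at foreign banks 99.0, new loans extended by domestic banks to foreign borrowers 129.4; capital account: debt forgiveness received from foreign official creditors 35.9, capital transfers received from emigrants 25.7.)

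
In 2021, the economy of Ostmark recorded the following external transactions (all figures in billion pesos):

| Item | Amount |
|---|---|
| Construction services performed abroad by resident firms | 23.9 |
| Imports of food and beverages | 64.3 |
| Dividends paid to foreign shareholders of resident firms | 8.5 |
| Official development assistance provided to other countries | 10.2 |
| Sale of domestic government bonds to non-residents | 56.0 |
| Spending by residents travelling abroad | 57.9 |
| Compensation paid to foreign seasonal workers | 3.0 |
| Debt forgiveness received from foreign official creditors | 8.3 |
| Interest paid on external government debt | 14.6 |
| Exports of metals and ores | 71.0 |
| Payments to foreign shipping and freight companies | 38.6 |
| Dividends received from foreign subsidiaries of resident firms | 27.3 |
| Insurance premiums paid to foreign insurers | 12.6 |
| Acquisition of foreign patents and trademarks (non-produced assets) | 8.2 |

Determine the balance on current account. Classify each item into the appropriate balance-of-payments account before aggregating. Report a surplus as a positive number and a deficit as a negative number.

Goods: -64.3 + 71.0 = 6.7
Services: -57.9 - 38.6 - 12.6 + 23.9 = -85.2
Primary income: -14.6 + 27.3 - 3.0 - 8.5 = 1.2
Secondary income: -10.2
Current account = 6.7 + (-85.2) + 1.2 + (-10.2) = -87.5
(Excluded from the current account — financial account: sale of domestic government bonds to non-residents 56.0; capital account: debt forgiveness received from foreign official creditors 8.3, acquisition of foreign patents and trademarks (non-produced assets) 8.2.)

-87.5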